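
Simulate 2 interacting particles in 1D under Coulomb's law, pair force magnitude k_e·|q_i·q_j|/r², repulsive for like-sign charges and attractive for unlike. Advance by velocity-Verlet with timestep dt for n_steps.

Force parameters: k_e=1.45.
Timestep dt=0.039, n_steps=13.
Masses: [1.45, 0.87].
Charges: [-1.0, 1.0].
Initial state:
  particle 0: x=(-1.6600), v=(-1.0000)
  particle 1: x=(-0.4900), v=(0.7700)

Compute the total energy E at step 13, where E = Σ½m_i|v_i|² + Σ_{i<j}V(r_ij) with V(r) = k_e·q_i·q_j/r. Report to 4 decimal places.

step 0: x0=(-1.6600) x1=(-0.4900)
step 1: x0=(-1.6984) x1=(-0.4609)
step 2: x0=(-1.7359) x1=(-0.4334)
step 3: x0=(-1.7725) x1=(-0.4075)
step 4: x0=(-1.8082) x1=(-0.3829)
step 5: x0=(-1.8432) x1=(-0.3596)
step 6: x0=(-1.8775) x1=(-0.3374)
step 7: x0=(-1.9111) x1=(-0.3162)
step 8: x0=(-1.9442) x1=(-0.2961)
step 9: x0=(-1.9767) x1=(-0.2769)
step 10: x0=(-2.0087) x1=(-0.2586)
step 11: x0=(-2.0401) x1=(-0.2411)
step 12: x0=(-2.0711) x1=(-0.2244)
step 13: x0=(-2.1017) x1=(-0.2084)
step 0 velocities: v0=(-1.0000) v1=(0.7700)
step 0: KE=0.9829, PE=-1.2393, E=-0.2564
step 13 velocities: v0=(-0.7782) v1=(0.4003)
step 13: KE=0.5087, PE=-0.7659, E=-0.2572

-0.2572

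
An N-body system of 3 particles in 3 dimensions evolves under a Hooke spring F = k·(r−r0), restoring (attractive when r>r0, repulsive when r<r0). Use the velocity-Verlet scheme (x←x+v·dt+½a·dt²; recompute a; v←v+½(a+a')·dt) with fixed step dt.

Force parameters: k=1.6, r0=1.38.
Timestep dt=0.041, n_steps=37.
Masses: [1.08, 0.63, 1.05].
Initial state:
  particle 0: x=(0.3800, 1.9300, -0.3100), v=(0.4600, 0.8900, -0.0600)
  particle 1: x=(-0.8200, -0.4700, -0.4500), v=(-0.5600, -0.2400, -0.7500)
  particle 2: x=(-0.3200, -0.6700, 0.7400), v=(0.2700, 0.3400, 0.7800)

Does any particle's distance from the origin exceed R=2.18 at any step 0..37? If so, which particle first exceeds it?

step 0: x0=(0.3800, 1.9300, -0.3100) x1=(-0.8200, -0.4700, -0.4500) x2=(-0.3200, -0.6700, 0.7400)
step 1: x0=(0.3977, 1.9633, -0.3119) x1=(-0.8418, -0.4773, -0.4807) x2=(-0.3084, -0.6543, 0.7714)
step 2: x0=(0.4129, 1.9902, -0.3125) x1=(-0.8609, -0.4795, -0.5112) x2=(-0.2959, -0.6351, 0.8013)
step 3: x0=(0.4256, 2.0105, -0.3119) x1=(-0.8772, -0.4763, -0.5409) x2=(-0.2824, -0.6124, 0.8296)
step 4: x0=(0.4357, 2.0242, -0.3101) x1=(-0.8905, -0.4678, -0.5697) x2=(-0.2682, -0.5860, 0.8560)
step 5: x0=(0.4431, 2.0313, -0.3071) x1=(-0.9006, -0.4539, -0.5973) x2=(-0.2531, -0.5560, 0.8804)
step 6: x0=(0.4479, 2.0317, -0.3029) x1=(-0.9073, -0.4346, -0.6232) x2=(-0.2373, -0.5225, 0.9027)
step 7: x0=(0.4501, 2.0257, -0.2976) x1=(-0.9106, -0.4099, -0.6474) x2=(-0.2210, -0.4855, 0.9226)
step 8: x0=(0.4497, 2.0133, -0.2911) x1=(-0.9103, -0.3800, -0.6694) x2=(-0.2040, -0.4451, 0.9402)
step 9: x0=(0.4468, 1.9948, -0.2835) x1=(-0.9064, -0.3451, -0.6892) x2=(-0.1866, -0.4015, 0.9552)
step 10: x0=(0.4414, 1.9704, -0.2748) x1=(-0.8990, -0.3052, -0.7065) x2=(-0.1689, -0.3548, 0.9677)
step 11: x0=(0.4337, 1.9405, -0.2652) x1=(-0.8880, -0.2607, -0.7211) x2=(-0.1508, -0.3051, 0.9776)
step 12: x0=(0.4237, 1.9052, -0.2546) x1=(-0.8736, -0.2118, -0.7330) x2=(-0.1324, -0.2526, 0.9848)
step 13: x0=(0.4116, 1.8652, -0.2432) x1=(-0.8558, -0.1589, -0.7421) x2=(-0.1140, -0.1976, 0.9895)
step 14: x0=(0.3975, 1.8207, -0.2309) x1=(-0.8349, -0.1022, -0.7482) x2=(-0.0954, -0.1402, 0.9915)
step 15: x0=(0.3817, 1.7722, -0.2179) x1=(-0.8109, -0.0423, -0.7514) x2=(-0.0768, -0.0808, 0.9911)
step 16: x0=(0.3643, 1.7201, -0.2042) x1=(-0.7841, 0.0206, -0.7517) x2=(-0.0583, -0.0194, 0.9882)
step 17: x0=(0.3455, 1.6650, -0.1900) x1=(-0.7548, 0.0860, -0.7492) x2=(-0.0399, 0.0436, 0.9831)
step 18: x0=(0.3256, 1.6074, -0.1752) x1=(-0.7232, 0.1535, -0.7441) x2=(-0.0216, 0.1079, 0.9758)
step 19: x0=(0.3047, 1.5478, -0.1600) x1=(-0.6896, 0.2225, -0.7364) x2=(-0.0036, 0.1734, 0.9666)
step 20: x0=(0.2831, 1.4867, -0.1445) x1=(-0.6544, 0.2927, -0.7263) x2=(0.0142, 0.2397, 0.9556)
step 21: x0=(0.2610, 1.4246, -0.1287) x1=(-0.6180, 0.3636, -0.7142) x2=(0.0317, 0.3066, 0.9430)
step 22: x0=(0.2387, 1.3619, -0.1127) x1=(-0.5806, 0.4348, -0.7003) x2=(0.0489, 0.3740, 0.9292)
step 23: x0=(0.2164, 1.2991, -0.0965) x1=(-0.5426, 0.5060, -0.6849) x2=(0.0658, 0.4414, 0.9144)
step 24: x0=(0.1943, 1.2366, -0.0803) x1=(-0.5046, 0.5767, -0.6685) x2=(0.0823, 0.5088, 0.8988)
step 25: x0=(0.1727, 1.1747, -0.0640) x1=(-0.4667, 0.6467, -0.6515) x2=(0.0986, 0.5760, 0.8829)
step 26: x0=(0.1516, 1.1137, -0.0478) x1=(-0.4294, 0.7159, -0.6343) x2=(0.1146, 0.6429, 0.8669)
step 27: x0=(0.1313, 1.0535, -0.0316) x1=(-0.3931, 0.7842, -0.6175) x2=(0.1304, 0.7094, 0.8512)
step 28: x0=(0.1119, 0.9941, -0.0155) x1=(-0.3580, 0.8516, -0.6017) x2=(0.1460, 0.7755, 0.8361)
step 29: x0=(0.0934, 0.9354, 0.0007) x1=(-0.3243, 0.9186, -0.5873) x2=(0.1615, 0.8413, 0.8218)
step 30: x0=(0.0757, 0.8768, 0.0168) x1=(-0.2921, 0.9855, -0.5747) x2=(0.1771, 0.9070, 0.8087)
step 31: x0=(0.0587, 0.8180, 0.0328) x1=(-0.2613, 1.0528, -0.5642) x2=(0.1928, 0.9728, 0.7969)
step 32: x0=(0.0422, 0.7583, 0.0489) x1=(-0.2317, 1.1210, -0.5558) x2=(0.2087, 1.0388, 0.7864)
step 33: x0=(0.0259, 0.6974, 0.0648) x1=(-0.2029, 1.1904, -0.5495) x2=(0.2248, 1.1054, 0.7771)
step 34: x0=(0.0097, 0.6349, 0.0807) x1=(-0.1748, 1.2613, -0.5448) x2=(0.2413, 1.1726, 0.7690)
step 35: x0=(-0.0065, 0.5710, 0.0965) x1=(-0.1472, 1.3337, -0.5416) x2=(0.2581, 1.2405, 0.7618)
step 36: x0=(-0.0229, 0.5057, 0.1123) x1=(-0.1198, 1.4072, -0.5394) x2=(0.2752, 1.3092, 0.7553)
step 37: x0=(-0.0394, 0.4392, 0.1279) x1=(-0.0925, 1.4816, -0.5379) x2=(0.2925, 1.3784, 0.7493)

no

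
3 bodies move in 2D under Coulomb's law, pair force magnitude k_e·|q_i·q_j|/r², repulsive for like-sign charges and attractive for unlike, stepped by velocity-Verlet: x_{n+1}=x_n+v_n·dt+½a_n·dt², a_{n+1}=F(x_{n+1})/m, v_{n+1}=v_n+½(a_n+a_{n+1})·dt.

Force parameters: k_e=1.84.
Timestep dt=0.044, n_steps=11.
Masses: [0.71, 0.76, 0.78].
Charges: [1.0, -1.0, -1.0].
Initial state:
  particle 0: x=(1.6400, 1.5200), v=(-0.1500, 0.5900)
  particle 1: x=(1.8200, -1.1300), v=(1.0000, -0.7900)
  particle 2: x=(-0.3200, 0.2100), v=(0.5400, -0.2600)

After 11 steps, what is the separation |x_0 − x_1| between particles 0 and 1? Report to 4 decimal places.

step 0: x0=(1.6400, 1.5200) x1=(1.8200, -1.1300) x2=(-0.3200, 0.2100)
step 1: x0=(1.6330, 1.5454) x1=(1.8643, -1.1646) x2=(-0.2962, 0.1990)
step 2: x0=(1.6254, 1.5695) x1=(1.9091, -1.1990) x2=(-0.2723, 0.1888)
step 3: x0=(1.6171, 1.5925) x1=(1.9545, -1.2331) x2=(-0.2483, 0.1795)
step 4: x0=(1.6081, 1.6143) x1=(2.0004, -1.2671) x2=(-0.2243, 0.1710)
step 5: x0=(1.5985, 1.6350) x1=(2.0467, -1.3009) x2=(-0.2001, 0.1634)
step 6: x0=(1.5883, 1.6545) x1=(2.0936, -1.3344) x2=(-0.1758, 0.1567)
step 7: x0=(1.5774, 1.6728) x1=(2.1409, -1.3679) x2=(-0.1513, 0.1509)
step 8: x0=(1.5659, 1.6900) x1=(2.1886, -1.4012) x2=(-0.1267, 0.1460)
step 9: x0=(1.5539, 1.7061) x1=(2.2367, -1.4343) x2=(-0.1020, 0.1420)
step 10: x0=(1.5412, 1.7210) x1=(2.2852, -1.4674) x2=(-0.0771, 0.1390)
step 11: x0=(1.5279, 1.7348) x1=(2.3341, -1.5003) x2=(-0.0520, 0.1368)

3.3341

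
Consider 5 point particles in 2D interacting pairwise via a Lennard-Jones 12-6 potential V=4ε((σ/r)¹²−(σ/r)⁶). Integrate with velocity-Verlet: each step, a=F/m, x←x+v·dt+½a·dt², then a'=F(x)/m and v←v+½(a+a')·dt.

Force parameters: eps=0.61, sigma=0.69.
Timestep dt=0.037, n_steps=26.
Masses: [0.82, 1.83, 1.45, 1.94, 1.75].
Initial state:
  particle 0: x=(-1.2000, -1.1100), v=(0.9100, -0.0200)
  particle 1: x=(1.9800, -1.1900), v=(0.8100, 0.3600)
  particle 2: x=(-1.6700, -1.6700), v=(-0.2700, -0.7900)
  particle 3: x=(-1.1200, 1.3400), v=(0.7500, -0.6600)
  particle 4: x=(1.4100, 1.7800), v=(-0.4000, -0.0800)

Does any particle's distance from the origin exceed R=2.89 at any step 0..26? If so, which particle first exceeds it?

step 0: x0=(-1.2000, -1.1100) x1=(1.9800, -1.1900) x2=(-1.6700, -1.6700) x3=(-1.1200, 1.3400) x4=(1.4100, 1.7800)
step 1: x0=(-1.1632, -1.1070) x1=(2.0100, -1.1767) x2=(-1.6818, -1.7013) x3=(-1.0922, 1.3156) x4=(1.3952, 1.7770)
step 2: x0=(-1.1273, -1.1051) x1=(2.0399, -1.1634) x2=(-1.6930, -1.7321) x3=(-1.0645, 1.2912) x4=(1.3804, 1.7741)
step 3: x0=(-1.0938, -1.1057) x1=(2.0699, -1.1500) x2=(-1.7029, -1.7613) x3=(-1.0367, 1.2667) x4=(1.3656, 1.7711)
step 4: x0=(-1.0625, -1.1088) x1=(2.0999, -1.1367) x2=(-1.7115, -1.7892) x3=(-1.0090, 1.2423) x4=(1.3508, 1.7682)
step 5: x0=(-1.0332, -1.1139) x1=(2.1298, -1.1234) x2=(-1.7191, -1.8160) x3=(-0.9812, 1.2179) x4=(1.3360, 1.7652)
step 6: x0=(-1.0054, -1.1207) x1=(2.1598, -1.1101) x2=(-1.7257, -1.8418) x3=(-0.9535, 1.1934) x4=(1.3212, 1.7622)
step 7: x0=(-0.9790, -1.1287) x1=(2.1898, -1.0967) x2=(-1.7316, -1.8669) x3=(-0.9257, 1.1690) x4=(1.3063, 1.7593)
step 8: x0=(-0.9537, -1.1378) x1=(2.2197, -1.0834) x2=(-1.7369, -1.8913) x3=(-0.8979, 1.1446) x4=(1.2915, 1.7563)
step 9: x0=(-0.9293, -1.1478) x1=(2.2497, -1.0701) x2=(-1.7416, -1.9153) x3=(-0.8702, 1.1201) x4=(1.2767, 1.7533)
step 10: x0=(-0.9056, -1.1585) x1=(2.2797, -1.0568) x2=(-1.7459, -1.9388) x3=(-0.8424, 1.0957) x4=(1.2619, 1.7503)
step 11: x0=(-0.8827, -1.1698) x1=(2.3096, -1.0434) x2=(-1.7498, -1.9620) x3=(-0.8146, 1.0712) x4=(1.2471, 1.7474)
step 12: x0=(-0.8603, -1.1817) x1=(2.3396, -1.0301) x2=(-1.7534, -1.9849) x3=(-0.7868, 1.0468) x4=(1.2322, 1.7444)
step 13: x0=(-0.8384, -1.1940) x1=(2.3696, -1.0168) x2=(-1.7568, -2.0076) x3=(-0.7591, 1.0223) x4=(1.2174, 1.7414)
step 14: x0=(-0.8170, -1.2067) x1=(2.3995, -1.0035) x2=(-1.7598, -2.0300) x3=(-0.7313, 0.9979) x4=(1.2025, 1.7384)
step 15: x0=(-0.7959, -1.2197) x1=(2.4295, -0.9901) x2=(-1.7627, -2.0522) x3=(-0.7035, 0.9734) x4=(1.1877, 1.7354)
step 16: x0=(-0.7752, -1.2330) x1=(2.4594, -0.9768) x2=(-1.7653, -2.0742) x3=(-0.6757, 0.9489) x4=(1.1728, 1.7324)
step 17: x0=(-0.7548, -1.2465) x1=(2.4894, -0.9635) x2=(-1.7678, -2.0961) x3=(-0.6478, 0.9245) x4=(1.1579, 1.7295)
step 18: x0=(-0.7347, -1.2603) x1=(2.5194, -0.9501) x2=(-1.7701, -2.1179) x3=(-0.6200, 0.9000) x4=(1.1431, 1.7265)
step 19: x0=(-0.7148, -1.2742) x1=(2.5493, -0.9368) x2=(-1.7723, -2.1396) x3=(-0.5922, 0.8755) x4=(1.1282, 1.7235)
step 20: x0=(-0.6951, -1.2883) x1=(2.5793, -0.9235) x2=(-1.7743, -2.1611) x3=(-0.5643, 0.8511) x4=(1.1133, 1.7204)
step 21: x0=(-0.6756, -1.3026) x1=(2.6092, -0.9102) x2=(-1.7763, -2.1826) x3=(-0.5365, 0.8266) x4=(1.0984, 1.7174)
step 22: x0=(-0.6564, -1.3170) x1=(2.6392, -0.8968) x2=(-1.7781, -2.2040) x3=(-0.5086, 0.8022) x4=(1.0834, 1.7144)
step 23: x0=(-0.6372, -1.3315) x1=(2.6691, -0.8835) x2=(-1.7798, -2.2253) x3=(-0.4808, 0.7777) x4=(1.0685, 1.7114)
step 24: x0=(-0.6183, -1.3461) x1=(2.6991, -0.8702) x2=(-1.7815, -2.2465) x3=(-0.4529, 0.7532) x4=(1.0535, 1.7083)
step 25: x0=(-0.5994, -1.3608) x1=(2.7290, -0.8568) x2=(-1.7831, -2.2677) x3=(-0.4250, 0.7288) x4=(1.0385, 1.7053)
step 26: x0=(-0.5807, -1.3756) x1=(2.7590, -0.8435) x2=(-1.7846, -2.2888) x3=(-0.3970, 0.7043) x4=(1.0235, 1.7022)

yes, particle 2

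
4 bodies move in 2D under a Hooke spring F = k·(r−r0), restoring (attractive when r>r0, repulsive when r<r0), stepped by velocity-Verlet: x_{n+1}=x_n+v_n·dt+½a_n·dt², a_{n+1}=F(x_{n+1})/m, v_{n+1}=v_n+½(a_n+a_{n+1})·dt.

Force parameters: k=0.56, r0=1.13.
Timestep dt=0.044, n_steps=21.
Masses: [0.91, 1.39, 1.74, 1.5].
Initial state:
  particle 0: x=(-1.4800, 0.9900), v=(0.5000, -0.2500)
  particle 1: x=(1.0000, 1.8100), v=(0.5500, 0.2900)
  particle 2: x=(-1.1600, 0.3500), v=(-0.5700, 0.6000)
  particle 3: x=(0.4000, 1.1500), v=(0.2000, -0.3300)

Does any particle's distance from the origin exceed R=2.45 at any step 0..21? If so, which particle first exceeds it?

no

step 0: x0=(-1.4800, 0.9900) x1=(1.0000, 1.8100) x2=(-1.1600, 0.3500) x3=(0.4000, 1.1500)
step 1: x0=(-1.4568, 0.9795) x1=(1.0232, 1.8223) x2=(-1.1845, 0.3766) x3=(0.4083, 1.1353)
step 2: x0=(-1.4313, 0.9702) x1=(1.0445, 1.8338) x2=(-1.2077, 0.4037) x3=(0.4155, 1.1202)
step 3: x0=(-1.4035, 0.9621) x1=(1.0637, 1.8443) x2=(-1.2296, 0.4311) x3=(0.4217, 1.1048)
step 4: x0=(-1.3734, 0.9554) x1=(1.0809, 1.8538) x2=(-1.2502, 0.4589) x3=(0.4269, 1.0891)
step 5: x0=(-1.3410, 0.9500) x1=(1.0960, 1.8624) x2=(-1.2694, 0.4869) x3=(0.4310, 1.0732)
step 6: x0=(-1.3063, 0.9461) x1=(1.1090, 1.8701) x2=(-1.2874, 0.5151) x3=(0.4343, 1.0570)
step 7: x0=(-1.2693, 0.9436) x1=(1.1199, 1.8767) x2=(-1.3040, 0.5436) x3=(0.4365, 1.0406)
step 8: x0=(-1.2300, 0.9427) x1=(1.1286, 1.8823) x2=(-1.3194, 0.5722) x3=(0.4379, 1.0239)
step 9: x0=(-1.1882, 0.9433) x1=(1.1352, 1.8870) x2=(-1.3336, 0.6009) x3=(0.4384, 1.0072)
step 10: x0=(-1.1440, 0.9454) x1=(1.1396, 1.8907) x2=(-1.3466, 0.6298) x3=(0.4380, 0.9903)
step 11: x0=(-1.0972, 0.9488) x1=(1.1420, 1.8933) x2=(-1.3585, 0.6589) x3=(0.4368, 0.9733)
step 12: x0=(-1.0480, 0.9536) x1=(1.1422, 1.8950) x2=(-1.3694, 0.6881) x3=(0.4349, 0.9562)
step 13: x0=(-0.9963, 0.9594) x1=(1.1403, 1.8957) x2=(-1.3793, 0.7175) x3=(0.4322, 0.9391)
step 14: x0=(-0.9423, 0.9663) x1=(1.1364, 1.8955) x2=(-1.3882, 0.7472) x3=(0.4288, 0.9219)
step 15: x0=(-0.8860, 0.9740) x1=(1.1305, 1.8943) x2=(-1.3961, 0.7773) x3=(0.4248, 0.9048)
step 16: x0=(-0.8278, 0.9825) x1=(1.1226, 1.8922) x2=(-1.4029, 0.8076) x3=(0.4202, 0.8877)
step 17: x0=(-0.7676, 0.9917) x1=(1.1127, 1.8892) x2=(-1.4087, 0.8382) x3=(0.4150, 0.8706)
step 18: x0=(-0.7059, 1.0015) x1=(1.1010, 1.8853) x2=(-1.4134, 0.8692) x3=(0.4093, 0.8536)
step 19: x0=(-0.6427, 1.0119) x1=(1.0875, 1.8806) x2=(-1.4171, 0.9005) x3=(0.4032, 0.8366)
step 20: x0=(-0.5783, 1.0228) x1=(1.0722, 1.8751) x2=(-1.4196, 0.9320) x3=(0.3967, 0.8198)
step 21: x0=(-0.5129, 1.0341) x1=(1.0553, 1.8688) x2=(-1.4209, 0.9639) x3=(0.3898, 0.8030)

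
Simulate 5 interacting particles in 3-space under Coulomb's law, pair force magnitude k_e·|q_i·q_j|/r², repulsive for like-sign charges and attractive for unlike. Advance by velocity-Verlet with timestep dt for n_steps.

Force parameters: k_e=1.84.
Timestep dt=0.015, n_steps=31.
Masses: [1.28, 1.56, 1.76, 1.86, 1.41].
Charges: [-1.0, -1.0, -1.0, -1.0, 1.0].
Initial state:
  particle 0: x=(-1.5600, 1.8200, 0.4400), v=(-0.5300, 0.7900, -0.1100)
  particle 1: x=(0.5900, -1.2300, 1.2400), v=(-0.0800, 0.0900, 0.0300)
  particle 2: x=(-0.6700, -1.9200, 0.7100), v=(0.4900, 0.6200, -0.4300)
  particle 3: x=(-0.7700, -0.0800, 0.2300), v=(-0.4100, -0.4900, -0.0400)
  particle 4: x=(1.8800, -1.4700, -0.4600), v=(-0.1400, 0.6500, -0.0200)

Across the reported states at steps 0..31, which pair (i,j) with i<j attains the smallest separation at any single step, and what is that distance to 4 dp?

pair (1,2), distance 1.4346

step 0: x0=(-1.5600, 1.8200, 0.4400) x1=(0.5900, -1.2300, 1.2400) x2=(-0.6700, -1.9200, 0.7100) x3=(-0.7700, -0.0800, 0.2300) x4=(1.8800, -1.4700, -0.4600)
step 1: x0=(-1.5680, 1.8319, 0.4383) x1=(0.5889, -1.2287, 1.2405) x2=(-0.6627, -1.9108, 0.7035) x3=(-0.7761, -0.0873, 0.2294) x4=(1.8778, -1.4602, -0.4603)
step 2: x0=(-1.5760, 1.8439, 0.4367) x1=(0.5880, -1.2273, 1.2410) x2=(-0.6554, -1.9016, 0.6970) x3=(-0.7823, -0.0946, 0.2287) x4=(1.8756, -1.4505, -0.4605)
step 3: x0=(-1.5840, 1.8560, 0.4350) x1=(0.5872, -1.2260, 1.2415) x2=(-0.6482, -1.8926, 0.6905) x3=(-0.7884, -0.1019, 0.2280) x4=(1.8732, -1.4406, -0.4606)
step 4: x0=(-1.5921, 1.8682, 0.4334) x1=(0.5867, -1.2246, 1.2420) x2=(-0.6410, -1.8838, 0.6840) x3=(-0.7946, -0.1091, 0.2272) x4=(1.8707, -1.4308, -0.4606)
step 5: x0=(-1.6002, 1.8805, 0.4317) x1=(0.5863, -1.2233, 1.2426) x2=(-0.6339, -1.8750, 0.6774) x3=(-0.8007, -0.1163, 0.2263) x4=(1.8682, -1.4210, -0.4606)
step 6: x0=(-1.6083, 1.8928, 0.4301) x1=(0.5861, -1.2220, 1.2433) x2=(-0.6268, -1.8664, 0.6707) x3=(-0.8069, -0.1235, 0.2255) x4=(1.8655, -1.4111, -0.4604)
step 7: x0=(-1.6165, 1.9053, 0.4284) x1=(0.5861, -1.2206, 1.2439) x2=(-0.6198, -1.8579, 0.6641) x3=(-0.8131, -0.1306, 0.2245) x4=(1.8627, -1.4012, -0.4603)
step 8: x0=(-1.6247, 1.9179, 0.4268) x1=(0.5862, -1.2193, 1.2446) x2=(-0.6128, -1.8495, 0.6574) x3=(-0.8192, -0.1377, 0.2235) x4=(1.8598, -1.3913, -0.4600)
step 9: x0=(-1.6330, 1.9305, 0.4251) x1=(0.5866, -1.2180, 1.2453) x2=(-0.6058, -1.8412, 0.6507) x3=(-0.8254, -0.1447, 0.2225) x4=(1.8567, -1.3813, -0.4596)
step 10: x0=(-1.6412, 1.9432, 0.4234) x1=(0.5872, -1.2167, 1.2461) x2=(-0.5989, -1.8331, 0.6439) x3=(-0.8316, -0.1517, 0.2214) x4=(1.8536, -1.3714, -0.4592)
step 11: x0=(-1.6495, 1.9561, 0.4218) x1=(0.5879, -1.2153, 1.2469) x2=(-0.5921, -1.8251, 0.6371) x3=(-0.8378, -0.1586, 0.2202) x4=(1.8504, -1.3614, -0.4587)
step 12: x0=(-1.6579, 1.9690, 0.4201) x1=(0.5888, -1.2140, 1.2478) x2=(-0.5853, -1.8173, 0.6302) x3=(-0.8440, -0.1655, 0.2190) x4=(1.8470, -1.3514, -0.4582)
step 13: x0=(-1.6662, 1.9820, 0.4184) x1=(0.5899, -1.2127, 1.2487) x2=(-0.5785, -1.8095, 0.6234) x3=(-0.8502, -0.1724, 0.2177) x4=(1.8435, -1.3414, -0.4575)
step 14: x0=(-1.6746, 1.9950, 0.4167) x1=(0.5912, -1.2113, 1.2496) x2=(-0.5718, -1.8019, 0.6164) x3=(-0.8564, -0.1791, 0.2164) x4=(1.8400, -1.3314, -0.4568)
step 15: x0=(-1.6830, 2.0082, 0.4151) x1=(0.5927, -1.2100, 1.2506) x2=(-0.5652, -1.7945, 0.6095) x3=(-0.8627, -0.1859, 0.2150) x4=(1.8363, -1.3213, -0.4560)
step 16: x0=(-1.6915, 2.0214, 0.4134) x1=(0.5944, -1.2086, 1.2516) x2=(-0.5585, -1.7871, 0.6024) x3=(-0.8689, -0.1925, 0.2136) x4=(1.8325, -1.3113, -0.4551)
step 17: x0=(-1.6999, 2.0347, 0.4117) x1=(0.5963, -1.2073, 1.2526) x2=(-0.5519, -1.7799, 0.5954) x3=(-0.8752, -0.1992, 0.2121) x4=(1.8285, -1.3012, -0.4541)
step 18: x0=(-1.7084, 2.0481, 0.4100) x1=(0.5984, -1.2059, 1.2538) x2=(-0.5454, -1.7729, 0.5883) x3=(-0.8815, -0.2057, 0.2106) x4=(1.8245, -1.2911, -0.4531)
step 19: x0=(-1.7170, 2.0616, 0.4083) x1=(0.6006, -1.2046, 1.2549) x2=(-0.5389, -1.7659, 0.5811) x3=(-0.8878, -0.2122, 0.2090) x4=(1.8203, -1.2810, -0.4519)
step 20: x0=(-1.7255, 2.0752, 0.4066) x1=(0.6031, -1.2032, 1.2561) x2=(-0.5324, -1.7591, 0.5740) x3=(-0.8941, -0.2187, 0.2074) x4=(1.8161, -1.2708, -0.4507)
step 21: x0=(-1.7341, 2.0888, 0.4049) x1=(0.6057, -1.2018, 1.2573) x2=(-0.5260, -1.7525, 0.5667) x3=(-0.9004, -0.2251, 0.2057) x4=(1.8117, -1.2607, -0.4494)
step 22: x0=(-1.7427, 2.1025, 0.4032) x1=(0.6085, -1.2005, 1.2586) x2=(-0.5195, -1.7460, 0.5594) x3=(-0.9068, -0.2314, 0.2040) x4=(1.8072, -1.2505, -0.4481)
step 23: x0=(-1.7513, 2.1163, 0.4015) x1=(0.6115, -1.1991, 1.2600) x2=(-0.5132, -1.7396, 0.5521) x3=(-0.9132, -0.2377, 0.2022) x4=(1.8026, -1.2404, -0.4466)
step 24: x0=(-1.7600, 2.1301, 0.3998) x1=(0.6147, -1.1977, 1.2614) x2=(-0.5068, -1.7333, 0.5447) x3=(-0.9196, -0.2439, 0.2003) x4=(1.7978, -1.2302, -0.4451)
step 25: x0=(-1.7686, 2.1440, 0.3981) x1=(0.6181, -1.1963, 1.2628) x2=(-0.5005, -1.7272, 0.5373) x3=(-0.9261, -0.2500, 0.1984) x4=(1.7930, -1.2200, -0.4435)
step 26: x0=(-1.7773, 2.1580, 0.3964) x1=(0.6217, -1.1949, 1.2643) x2=(-0.4942, -1.7212, 0.5298) x3=(-0.9325, -0.2561, 0.1964) x4=(1.7880, -1.2098, -0.4418)
step 27: x0=(-1.7861, 2.1721, 0.3947) x1=(0.6255, -1.1935, 1.2658) x2=(-0.4879, -1.7154, 0.5223) x3=(-0.9390, -0.2621, 0.1944) x4=(1.7829, -1.1996, -0.4400)
step 28: x0=(-1.7948, 2.1862, 0.3930) x1=(0.6294, -1.1920, 1.2674) x2=(-0.4817, -1.7097, 0.5147) x3=(-0.9455, -0.2680, 0.1924) x4=(1.7777, -1.1894, -0.4381)
step 29: x0=(-1.8036, 2.2004, 0.3913) x1=(0.6336, -1.1906, 1.2690) x2=(-0.4755, -1.7041, 0.5070) x3=(-0.9521, -0.2739, 0.1902) x4=(1.7724, -1.1792, -0.4362)
step 30: x0=(-1.8124, 2.2147, 0.3896) x1=(0.6379, -1.1892, 1.2707) x2=(-0.4693, -1.6987, 0.4993) x3=(-0.9587, -0.2796, 0.1881) x4=(1.7669, -1.1689, -0.4341)
step 31: x0=(-1.8212, 2.2290, 0.3879) x1=(0.6424, -1.1877, 1.2724) x2=(-0.4631, -1.6934, 0.4916) x3=(-0.9653, -0.2854, 0.1858) x4=(1.7614, -1.1587, -0.4320)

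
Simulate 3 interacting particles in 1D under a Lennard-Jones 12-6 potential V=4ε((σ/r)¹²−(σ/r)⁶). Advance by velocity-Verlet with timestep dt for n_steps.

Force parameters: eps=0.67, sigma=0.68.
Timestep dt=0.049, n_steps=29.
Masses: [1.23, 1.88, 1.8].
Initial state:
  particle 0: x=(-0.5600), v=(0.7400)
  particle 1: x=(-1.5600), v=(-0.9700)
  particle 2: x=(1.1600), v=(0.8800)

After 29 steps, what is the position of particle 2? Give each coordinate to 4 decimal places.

(2.3964)

step 0: x0=(-0.5600) x1=(-1.5600) x2=(1.1600)
step 1: x0=(-0.5250) x1=(-1.6067) x2=(1.2031)
step 2: x0=(-0.4914) x1=(-1.6524) x2=(1.2461)
step 3: x0=(-0.4588) x1=(-1.6974) x2=(1.2891)
step 4: x0=(-0.4268) x1=(-1.7420) x2=(1.3321)
step 5: x0=(-0.3951) x1=(-1.7863) x2=(1.3750)
step 6: x0=(-0.3638) x1=(-1.8305) x2=(1.4179)
step 7: x0=(-0.3325) x1=(-1.8744) x2=(1.4607)
step 8: x0=(-0.3014) x1=(-1.9183) x2=(1.5036)
step 9: x0=(-0.2703) x1=(-1.9621) x2=(1.5463)
step 10: x0=(-0.2392) x1=(-2.0059) x2=(1.5891)
step 11: x0=(-0.2082) x1=(-2.0496) x2=(1.6318)
step 12: x0=(-0.1771) x1=(-2.0933) x2=(1.6744)
step 13: x0=(-0.1461) x1=(-2.1370) x2=(1.7171)
step 14: x0=(-0.1150) x1=(-2.1806) x2=(1.7597)
step 15: x0=(-0.0839) x1=(-2.2243) x2=(1.8023)
step 16: x0=(-0.0528) x1=(-2.2679) x2=(1.8449)
step 17: x0=(-0.0217) x1=(-2.3115) x2=(1.8874)
step 18: x0=(0.0095) x1=(-2.3551) x2=(1.9300)
step 19: x0=(0.0406) x1=(-2.3988) x2=(1.9725)
step 20: x0=(0.0718) x1=(-2.4424) x2=(2.0149)
step 21: x0=(0.1031) x1=(-2.4860) x2=(2.0574)
step 22: x0=(0.1343) x1=(-2.5296) x2=(2.0998)
step 23: x0=(0.1656) x1=(-2.5732) x2=(2.1423)
step 24: x0=(0.1969) x1=(-2.6168) x2=(2.1847)
step 25: x0=(0.2282) x1=(-2.6604) x2=(2.2271)
step 26: x0=(0.2596) x1=(-2.7040) x2=(2.2694)
step 27: x0=(0.2909) x1=(-2.7476) x2=(2.3118)
step 28: x0=(0.3223) x1=(-2.7912) x2=(2.3541)
step 29: x0=(0.3537) x1=(-2.8348) x2=(2.3964)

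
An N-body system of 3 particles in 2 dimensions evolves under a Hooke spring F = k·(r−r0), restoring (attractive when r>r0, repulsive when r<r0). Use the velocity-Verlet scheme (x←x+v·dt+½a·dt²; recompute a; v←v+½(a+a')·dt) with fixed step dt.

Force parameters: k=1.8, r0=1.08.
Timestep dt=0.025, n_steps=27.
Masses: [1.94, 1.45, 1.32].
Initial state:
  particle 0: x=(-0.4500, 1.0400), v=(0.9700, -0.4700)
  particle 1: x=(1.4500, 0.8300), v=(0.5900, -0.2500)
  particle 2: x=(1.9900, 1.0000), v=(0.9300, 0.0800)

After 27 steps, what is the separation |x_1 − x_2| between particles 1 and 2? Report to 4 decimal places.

0.9020

step 0: x0=(-0.4500, 1.0400) x1=(1.4500, 0.8300) x2=(1.9900, 1.0000)
step 1: x0=(-0.4251, 1.0282) x1=(1.4642, 0.8237) x2=(2.0129, 1.0021)
step 2: x0=(-0.3990, 1.0164) x1=(1.4775, 0.8174) x2=(2.0350, 1.0043)
step 3: x0=(-0.3716, 1.0045) x1=(1.4897, 0.8110) x2=(2.0564, 1.0067)
step 4: x0=(-0.3429, 0.9925) x1=(1.5010, 0.8046) x2=(2.0770, 1.0091)
step 5: x0=(-0.3131, 0.9806) x1=(1.5114, 0.7981) x2=(2.0968, 1.0118)
step 6: x0=(-0.2820, 0.9685) x1=(1.5208, 0.7915) x2=(2.1159, 1.0145)
step 7: x0=(-0.2498, 0.9565) x1=(1.5293, 0.7849) x2=(2.1342, 1.0173)
step 8: x0=(-0.2164, 0.9444) x1=(1.5370, 0.7782) x2=(2.1518, 1.0203)
step 9: x0=(-0.1818, 0.9324) x1=(1.5439, 0.7714) x2=(2.1685, 1.0233)
step 10: x0=(-0.1461, 0.9203) x1=(1.5499, 0.7646) x2=(2.1846, 1.0265)
step 11: x0=(-0.1094, 0.9082) x1=(1.5552, 0.7577) x2=(2.1998, 1.0297)
step 12: x0=(-0.0716, 0.8961) x1=(1.5598, 0.7507) x2=(2.2143, 1.0330)
step 13: x0=(-0.0327, 0.8840) x1=(1.5637, 0.7436) x2=(2.2281, 1.0363)
step 14: x0=(0.0071, 0.8720) x1=(1.5669, 0.7365) x2=(2.2411, 1.0397)
step 15: x0=(0.0479, 0.8600) x1=(1.5695, 0.7293) x2=(2.2534, 1.0432)
step 16: x0=(0.0895, 0.8480) x1=(1.5715, 0.7220) x2=(2.2650, 1.0467)
step 17: x0=(0.1321, 0.8361) x1=(1.5730, 0.7146) x2=(2.2759, 1.0502)
step 18: x0=(0.1755, 0.8242) x1=(1.5740, 0.7072) x2=(2.2862, 1.0537)
step 19: x0=(0.2197, 0.8123) x1=(1.5746, 0.6997) x2=(2.2957, 1.0572)
step 20: x0=(0.2646, 0.8005) x1=(1.5747, 0.6921) x2=(2.3046, 1.0608)
step 21: x0=(0.3102, 0.7888) x1=(1.5745, 0.6844) x2=(2.3129, 1.0643)
step 22: x0=(0.3565, 0.7771) x1=(1.5739, 0.6767) x2=(2.3206, 1.0679)
step 23: x0=(0.4033, 0.7655) x1=(1.5731, 0.6689) x2=(2.3277, 1.0714)
step 24: x0=(0.4508, 0.7540) x1=(1.5721, 0.6610) x2=(2.3343, 1.0748)
step 25: x0=(0.4987, 0.7425) x1=(1.5709, 0.6530) x2=(2.3403, 1.0783)
step 26: x0=(0.5471, 0.7311) x1=(1.5695, 0.6449) x2=(2.3458, 1.0817)
step 27: x0=(0.5958, 0.7199) x1=(1.5681, 0.6368) x2=(2.3508, 1.0851)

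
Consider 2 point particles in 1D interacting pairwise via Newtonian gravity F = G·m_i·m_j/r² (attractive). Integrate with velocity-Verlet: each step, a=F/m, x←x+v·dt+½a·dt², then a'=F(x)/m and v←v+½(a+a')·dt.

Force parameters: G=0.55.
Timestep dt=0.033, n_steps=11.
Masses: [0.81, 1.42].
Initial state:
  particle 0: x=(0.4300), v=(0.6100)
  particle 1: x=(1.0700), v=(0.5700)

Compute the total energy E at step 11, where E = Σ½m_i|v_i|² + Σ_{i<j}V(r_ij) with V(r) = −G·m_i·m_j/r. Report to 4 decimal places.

-0.6016

step 0: x0=(0.4300) x1=(1.0700)
step 1: x0=(0.4512) x1=(1.0882)
step 2: x0=(0.4744) x1=(1.1052)
step 3: x0=(0.4998) x1=(1.1210)
step 4: x0=(0.5274) x1=(1.1356)
step 5: x0=(0.5573) x1=(1.1488)
step 6: x0=(0.5897) x1=(1.1607)
step 7: x0=(0.6246) x1=(1.1710)
step 8: x0=(0.6624) x1=(1.1798)
step 9: x0=(0.7034) x1=(1.1867)
step 10: x0=(0.7480) x1=(1.1915)
step 11: x0=(0.7969) x1=(1.1939)
step 0 velocities: v0=(0.6100) v1=(0.5700)
step 0: KE=0.3814, PE=-0.9885, E=-0.6071
step 11 velocities: v0=(1.5647) v1=(0.0254)
step 11: KE=0.9920, PE=-1.5936, E=-0.6016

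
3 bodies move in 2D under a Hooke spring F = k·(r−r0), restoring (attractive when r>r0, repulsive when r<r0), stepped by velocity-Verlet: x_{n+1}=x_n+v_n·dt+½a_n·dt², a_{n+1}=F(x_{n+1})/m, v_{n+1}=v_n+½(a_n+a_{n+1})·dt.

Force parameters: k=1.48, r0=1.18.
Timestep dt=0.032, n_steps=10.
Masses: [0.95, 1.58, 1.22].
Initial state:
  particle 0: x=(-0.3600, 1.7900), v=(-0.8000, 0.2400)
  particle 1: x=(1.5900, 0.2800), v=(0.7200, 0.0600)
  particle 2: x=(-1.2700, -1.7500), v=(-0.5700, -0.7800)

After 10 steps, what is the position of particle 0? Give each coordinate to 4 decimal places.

step 0: x0=(-0.3600, 1.7900) x1=(1.5900, 0.2800) x2=(-1.2700, -1.7500)
step 1: x0=(-0.3853, 1.7951) x1=(1.6116, 0.2817) x2=(-1.2867, -1.7726)
step 2: x0=(-0.4099, 1.7951) x1=(1.6304, 0.2828) x2=(-1.3002, -1.7906)
step 3: x0=(-0.4336, 1.7899) x1=(1.6463, 0.2833) x2=(-1.3105, -1.8037)
step 4: x0=(-0.4566, 1.7796) x1=(1.6591, 0.2833) x2=(-1.3176, -1.8121)
step 5: x0=(-0.4787, 1.7640) x1=(1.6689, 0.2827) x2=(-1.3215, -1.8157)
step 6: x0=(-0.4997, 1.7432) x1=(1.6757, 0.2815) x2=(-1.3221, -1.8145)
step 7: x0=(-0.5198, 1.7173) x1=(1.6793, 0.2797) x2=(-1.3196, -1.8085)
step 8: x0=(-0.5388, 1.6864) x1=(1.6798, 0.2773) x2=(-1.3138, -1.7978)
step 9: x0=(-0.5567, 1.6505) x1=(1.6773, 0.2744) x2=(-1.3049, -1.7825)
step 10: x0=(-0.5734, 1.6097) x1=(1.6716, 0.2708) x2=(-1.2929, -1.7626)

(-0.5734, 1.6097)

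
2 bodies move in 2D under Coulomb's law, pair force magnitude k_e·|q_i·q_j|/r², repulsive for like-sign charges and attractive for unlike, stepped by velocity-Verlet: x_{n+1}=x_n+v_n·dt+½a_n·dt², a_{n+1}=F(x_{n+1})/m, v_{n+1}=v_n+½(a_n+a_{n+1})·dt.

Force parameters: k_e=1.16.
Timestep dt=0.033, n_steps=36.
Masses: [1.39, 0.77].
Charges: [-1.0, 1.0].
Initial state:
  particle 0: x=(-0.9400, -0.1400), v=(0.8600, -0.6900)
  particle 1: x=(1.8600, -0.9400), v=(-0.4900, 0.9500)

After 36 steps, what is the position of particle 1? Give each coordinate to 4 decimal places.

(1.0571, 0.1718)

step 0: x0=(-0.9400, -0.1400) x1=(1.8600, -0.9400)
step 1: x0=(-0.9116, -0.1628) x1=(1.8437, -0.9086)
step 2: x0=(-0.8830, -0.1856) x1=(1.8273, -0.8772)
step 3: x0=(-0.8544, -0.2084) x1=(1.8106, -0.8457)
step 4: x0=(-0.8256, -0.2313) x1=(1.7937, -0.8142)
step 5: x0=(-0.7967, -0.2542) x1=(1.7767, -0.7826)
step 6: x0=(-0.7677, -0.2771) x1=(1.7593, -0.7510)
step 7: x0=(-0.7385, -0.3001) x1=(1.7418, -0.7193)
step 8: x0=(-0.7092, -0.3231) x1=(1.7239, -0.6876)
step 9: x0=(-0.6798, -0.3461) x1=(1.7058, -0.6558)
step 10: x0=(-0.6502, -0.3691) x1=(1.6874, -0.6240)
step 11: x0=(-0.6204, -0.3921) x1=(1.6688, -0.5922)
step 12: x0=(-0.5905, -0.4152) x1=(1.6498, -0.5603)
step 13: x0=(-0.5604, -0.4382) x1=(1.6305, -0.5285)
step 14: x0=(-0.5301, -0.4613) x1=(1.6108, -0.4966)
step 15: x0=(-0.4996, -0.4844) x1=(1.5908, -0.4647)
step 16: x0=(-0.4688, -0.5074) x1=(1.5705, -0.4328)
step 17: x0=(-0.4379, -0.5305) x1=(1.5497, -0.4009)
step 18: x0=(-0.4068, -0.5535) x1=(1.5285, -0.3691)
step 19: x0=(-0.3754, -0.5766) x1=(1.5069, -0.3373)
step 20: x0=(-0.3437, -0.5996) x1=(1.4848, -0.3055)
step 21: x0=(-0.3118, -0.6225) x1=(1.4623, -0.2738)
step 22: x0=(-0.2796, -0.6454) x1=(1.4392, -0.2423)
step 23: x0=(-0.2471, -0.6682) x1=(1.4157, -0.2108)
step 24: x0=(-0.2144, -0.6910) x1=(1.3916, -0.1795)
step 25: x0=(-0.1813, -0.7136) x1=(1.3670, -0.1483)
step 26: x0=(-0.1479, -0.7362) x1=(1.3418, -0.1174)
step 27: x0=(-0.1142, -0.7586) x1=(1.3160, -0.0867)
step 28: x0=(-0.0802, -0.7808) x1=(1.2896, -0.0563)
step 29: x0=(-0.0458, -0.8029) x1=(1.2626, -0.0262)
step 30: x0=(-0.0111, -0.8248) x1=(1.2351, 0.0035)
step 31: x0=(0.0239, -0.8464) x1=(1.2069, 0.0328)
step 32: x0=(0.0593, -0.8678) x1=(1.1780, 0.0617)
step 33: x0=(0.0950, -0.8889) x1=(1.1486, 0.0901)
step 34: x0=(0.1310, -0.9098) x1=(1.1187, 0.1179)
step 35: x0=(0.1674, -0.9303) x1=(1.0881, 0.1452)
step 36: x0=(0.2040, -0.9504) x1=(1.0571, 0.1718)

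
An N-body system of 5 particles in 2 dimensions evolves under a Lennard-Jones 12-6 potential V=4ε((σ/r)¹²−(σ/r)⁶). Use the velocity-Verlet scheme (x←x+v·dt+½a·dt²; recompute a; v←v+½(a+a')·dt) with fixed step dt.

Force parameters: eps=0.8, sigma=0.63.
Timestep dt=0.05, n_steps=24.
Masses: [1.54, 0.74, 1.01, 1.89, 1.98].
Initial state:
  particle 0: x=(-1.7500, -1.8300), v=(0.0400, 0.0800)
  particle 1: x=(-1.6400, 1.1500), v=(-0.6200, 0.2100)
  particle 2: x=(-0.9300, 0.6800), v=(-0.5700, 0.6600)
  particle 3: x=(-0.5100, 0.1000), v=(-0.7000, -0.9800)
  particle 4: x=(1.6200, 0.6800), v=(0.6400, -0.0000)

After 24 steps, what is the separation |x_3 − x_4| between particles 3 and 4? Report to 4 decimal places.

4.1673

step 0: x0=(-1.7500, -1.8300) x1=(-1.6400, 1.1500) x2=(-0.9300, 0.6800) x3=(-0.5100, 0.1000) x4=(1.6200, 0.6800)
step 1: x0=(-1.7480, -1.8260) x1=(-1.6674, 1.1581) x2=(-0.9604, 0.7138) x3=(-0.5454, 0.0515) x4=(1.6520, 0.6800)
step 2: x0=(-1.7460, -1.8220) x1=(-1.6871, 1.1613) x2=(-0.9924, 0.7447) x3=(-0.5829, 0.0065) x4=(1.6840, 0.6800)
step 3: x0=(-1.7440, -1.8180) x1=(-1.6982, 1.1593) x2=(-1.0276, 0.7738) x3=(-0.6222, -0.0356) x4=(1.7160, 0.6800)
step 4: x0=(-1.7420, -1.8139) x1=(-1.7003, 1.1521) x2=(-1.0671, 0.8025) x3=(-0.6626, -0.0753) x4=(1.7479, 0.6800)
step 5: x0=(-1.7399, -1.8099) x1=(-1.6980, 1.1424) x2=(-1.1085, 0.8300) x3=(-0.7037, -0.1136) x4=(1.7799, 0.6800)
step 6: x0=(-1.7379, -1.8058) x1=(-1.7211, 1.1461) x2=(-1.1303, 0.8457) x3=(-0.7454, -0.1506) x4=(1.8119, 0.6800)
step 7: x0=(-1.7359, -1.8017) x1=(-1.7747, 1.1652) x2=(-1.1291, 0.8483) x3=(-0.7874, -0.1868) x4=(1.8439, 0.6800)
step 8: x0=(-1.7338, -1.7976) x1=(-1.8247, 1.1825) x2=(-1.1300, 0.8507) x3=(-0.8297, -0.2223) x4=(1.8758, 0.6800)
step 9: x0=(-1.7317, -1.7935) x1=(-1.8656, 1.1954) x2=(-1.1373, 0.8551) x3=(-0.8722, -0.2570) x4=(1.9078, 0.6800)
step 10: x0=(-1.7296, -1.7893) x1=(-1.8974, 1.2040) x2=(-1.1509, 0.8615) x3=(-0.9149, -0.2912) x4=(1.9398, 0.6800)
step 11: x0=(-1.7275, -1.7851) x1=(-1.9204, 1.2085) x2=(-1.1707, 0.8699) x3=(-0.9577, -0.3249) x4=(1.9717, 0.6800)
step 12: x0=(-1.7254, -1.7808) x1=(-1.9347, 1.2091) x2=(-1.1967, 0.8805) x3=(-1.0007, -0.3582) x4=(2.0037, 0.6799)
step 13: x0=(-1.7232, -1.7765) x1=(-1.9400, 1.2056) x2=(-1.2293, 0.8934) x3=(-1.0437, -0.3913) x4=(2.0357, 0.6799)
step 14: x0=(-1.7210, -1.7721) x1=(-1.9358, 1.1979) x2=(-1.2686, 0.9089) x3=(-1.0868, -0.4241) x4=(2.0676, 0.6799)
step 15: x0=(-1.7187, -1.7675) x1=(-1.9263, 1.1878) x2=(-1.3118, 0.9257) x3=(-1.1299, -0.4569) x4=(2.0996, 0.6799)
step 16: x0=(-1.7164, -1.7629) x1=(-1.9424, 1.1886) x2=(-1.3363, 0.9343) x3=(-1.1732, -0.4896) x4=(2.1315, 0.6799)
step 17: x0=(-1.7140, -1.7580) x1=(-1.9972, 1.2057) x2=(-1.3322, 0.9307) x3=(-1.2165, -0.5222) x4=(2.1635, 0.6799)
step 18: x0=(-1.7115, -1.7529) x1=(-2.0484, 1.2212) x2=(-1.3309, 0.9279) x3=(-1.2600, -0.5550) x4=(2.1955, 0.6799)
step 19: x0=(-1.7089, -1.7475) x1=(-2.0900, 1.2327) x2=(-1.3365, 0.9279) x3=(-1.3035, -0.5879) x4=(2.2274, 0.6799)
step 20: x0=(-1.7061, -1.7417) x1=(-2.1226, 1.2406) x2=(-1.3487, 0.9303) x3=(-1.3472, -0.6210) x4=(2.2594, 0.6799)
step 21: x0=(-1.7032, -1.7353) x1=(-2.1467, 1.2451) x2=(-1.3671, 0.9351) x3=(-1.3910, -0.6545) x4=(2.2913, 0.6799)
step 22: x0=(-1.7000, -1.7281) x1=(-2.1626, 1.2462) x2=(-1.3916, 0.9422) x3=(-1.4350, -0.6886) x4=(2.3233, 0.6799)
step 23: x0=(-1.6965, -1.7198) x1=(-2.1698, 1.2439) x2=(-1.4223, 0.9517) x3=(-1.4792, -0.7235) x4=(2.3552, 0.6799)
step 24: x0=(-1.6928, -1.7101) x1=(-2.1676, 1.2380) x2=(-1.4600, 0.9637) x3=(-1.5237, -0.7595) x4=(2.3872, 0.6799)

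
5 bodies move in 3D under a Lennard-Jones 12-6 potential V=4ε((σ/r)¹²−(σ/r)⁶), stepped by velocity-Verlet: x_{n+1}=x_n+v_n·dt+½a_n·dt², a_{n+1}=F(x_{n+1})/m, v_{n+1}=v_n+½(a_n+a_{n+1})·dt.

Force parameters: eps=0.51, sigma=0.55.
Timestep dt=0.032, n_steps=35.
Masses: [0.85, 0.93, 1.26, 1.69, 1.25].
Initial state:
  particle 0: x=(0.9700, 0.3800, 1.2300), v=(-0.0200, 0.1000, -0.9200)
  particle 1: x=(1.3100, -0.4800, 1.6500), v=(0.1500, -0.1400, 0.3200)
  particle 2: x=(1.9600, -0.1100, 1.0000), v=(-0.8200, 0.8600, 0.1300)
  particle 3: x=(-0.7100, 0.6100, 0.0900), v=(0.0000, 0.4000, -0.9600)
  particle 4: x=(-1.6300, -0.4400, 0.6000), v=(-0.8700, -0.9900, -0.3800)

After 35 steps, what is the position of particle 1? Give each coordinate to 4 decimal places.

(1.5234, -0.4836, 1.8612)

step 0: x0=(0.9700, 0.3800, 1.2300) x1=(1.3100, -0.4800, 1.6500) x2=(1.9600, -0.1100, 1.0000) x3=(-0.7100, 0.6100, 0.0900) x4=(-1.6300, -0.4400, 0.6000)
step 1: x0=(0.9695, 0.3830, 1.2006) x1=(1.3149, -0.4843, 1.6601) x2=(1.9336, -0.0825, 1.0043) x3=(-0.7100, 0.6228, 0.0593) x4=(-1.6578, -0.4717, 0.5878)
step 2: x0=(0.9693, 0.3857, 1.1713) x1=(1.3199, -0.4882, 1.6697) x2=(1.9069, -0.0551, 1.0087) x3=(-0.7100, 0.6356, 0.0286) x4=(-1.6857, -0.5033, 0.5757)
step 3: x0=(0.9694, 0.3880, 1.1421) x1=(1.3251, -0.4917, 1.6790) x2=(1.8799, -0.0277, 1.0134) x3=(-0.7100, 0.6484, -0.0021) x4=(-1.7135, -0.5350, 0.5635)
step 4: x0=(0.9699, 0.3901, 1.1129) x1=(1.3304, -0.4949, 1.6880) x2=(1.8525, -0.0003, 1.0184) x3=(-0.7100, 0.6611, -0.0328) x4=(-1.7413, -0.5666, 0.5513)
step 5: x0=(0.9709, 0.3918, 1.0838) x1=(1.3359, -0.4977, 1.6966) x2=(1.8246, 0.0270, 1.0235) x3=(-0.7101, 0.6739, -0.0636) x4=(-1.7691, -0.5983, 0.5391)
step 6: x0=(0.9725, 0.3931, 1.0547) x1=(1.3415, -0.5003, 1.7048) x2=(1.7962, 0.0544, 1.0289) x3=(-0.7101, 0.6867, -0.0943) x4=(-1.7969, -0.6299, 0.5270)
step 7: x0=(0.9749, 0.3940, 1.0257) x1=(1.3473, -0.5025, 1.7127) x2=(1.7672, 0.0818, 1.0345) x3=(-0.7101, 0.6995, -0.1250) x4=(-1.8247, -0.6616, 0.5148)
step 8: x0=(0.9783, 0.3944, 0.9968) x1=(1.3532, -0.5044, 1.7203) x2=(1.7374, 0.1093, 1.0403) x3=(-0.7101, 0.7122, -0.1557) x4=(-1.8525, -0.6932, 0.5026)
step 9: x0=(0.9831, 0.3943, 0.9680) x1=(1.3592, -0.5060, 1.7275) x2=(1.7066, 0.1369, 1.0462) x3=(-0.7101, 0.7250, -0.1863) x4=(-1.8803, -0.7248, 0.4904)
step 10: x0=(0.9897, 0.3935, 0.9394) x1=(1.3654, -0.5073, 1.7345) x2=(1.6745, 0.1648, 1.0522) x3=(-0.7101, 0.7378, -0.2170) x4=(-1.9081, -0.7565, 0.4782)
step 11: x0=(0.9984, 0.3918, 0.9112) x1=(1.3716, -0.5084, 1.7412) x2=(1.6408, 0.1931, 1.0581) x3=(-0.7102, 0.7505, -0.2477) x4=(-1.9359, -0.7881, 0.4661)
step 12: x0=(1.0097, 0.3894, 0.8837) x1=(1.3778, -0.5092, 1.7477) x2=(1.6055, 0.2217, 1.0637) x3=(-0.7102, 0.7633, -0.2784) x4=(-1.9637, -0.8197, 0.4539)
step 13: x0=(1.0229, 0.3864, 0.8568) x1=(1.3841, -0.5097, 1.7539) x2=(1.5688, 0.2504, 1.0692) x3=(-0.7102, 0.7760, -0.3091) x4=(-1.9915, -0.8514, 0.4417)
step 14: x0=(1.0338, 0.3839, 0.8290) x1=(1.3905, -0.5100, 1.7599) x2=(1.5336, 0.2787, 1.0753) x3=(-0.7102, 0.7888, -0.3398) x4=(-2.0193, -0.8830, 0.4295)
step 15: x0=(1.0320, 0.3841, 0.7950) x1=(1.3968, -0.5100, 1.7657) x2=(1.5069, 0.3050, 1.0858) x3=(-0.7102, 0.8015, -0.3705) x4=(-2.0471, -0.9146, 0.4173)
step 16: x0=(1.0158, 0.3866, 0.7522) x1=(1.4032, -0.5099, 1.7713) x2=(1.4900, 0.3296, 1.1024) x3=(-0.7102, 0.8143, -0.4012) x4=(-2.0749, -0.9462, 0.4051)
step 17: x0=(0.9959, 0.3896, 0.7067) x1=(1.4096, -0.5096, 1.7767) x2=(1.4755, 0.3538, 1.1209) x3=(-0.7102, 0.8271, -0.4319) x4=(-2.1027, -0.9779, 0.3930)
step 18: x0=(0.9772, 0.3924, 0.6622) x1=(1.4160, -0.5091, 1.7821) x2=(1.4603, 0.3779, 1.1388) x3=(-0.7103, 0.8398, -0.4626) x4=(-2.1305, -1.0095, 0.3808)
step 19: x0=(0.9604, 0.3952, 0.6196) x1=(1.4224, -0.5085, 1.7873) x2=(1.4437, 0.4019, 1.1556) x3=(-0.7103, 0.8526, -0.4933) x4=(-2.1583, -1.0411, 0.3686)
step 20: x0=(0.9452, 0.3980, 0.5788) x1=(1.4288, -0.5076, 1.7924) x2=(1.4261, 0.4258, 1.1711) x3=(-0.7103, 0.8653, -0.5239) x4=(-2.1860, -1.0728, 0.3564)
step 21: x0=(0.9313, 0.4008, 0.5396) x1=(1.4352, -0.5067, 1.7973) x2=(1.4076, 0.4495, 1.1858) x3=(-0.7103, 0.8781, -0.5546) x4=(-2.2138, -1.1044, 0.3442)
step 22: x0=(0.9182, 0.4037, 0.5015) x1=(1.4416, -0.5056, 1.8022) x2=(1.3886, 0.4731, 1.1997) x3=(-0.7103, 0.8908, -0.5853) x4=(-2.2416, -1.1360, 0.3320)
step 23: x0=(0.9058, 0.4068, 0.4644) x1=(1.4479, -0.5044, 1.8070) x2=(1.3691, 0.4966, 1.2130) x3=(-0.7103, 0.9036, -0.6160) x4=(-2.2694, -1.1676, 0.3199)
step 24: x0=(0.8938, 0.4099, 0.4280) x1=(1.4543, -0.5031, 1.8118) x2=(1.3493, 0.5199, 1.2259) x3=(-0.7103, 0.9163, -0.6467) x4=(-2.2972, -1.1993, 0.3077)
step 25: x0=(0.8821, 0.4130, 0.3922) x1=(1.4606, -0.5017, 1.8165) x2=(1.3293, 0.5431, 1.2384) x3=(-0.7103, 0.9291, -0.6773) x4=(-2.3250, -1.2309, 0.2955)
step 26: x0=(0.8707, 0.4163, 0.3568) x1=(1.4670, -0.5001, 1.8211) x2=(1.3092, 0.5662, 1.2507) x3=(-0.7103, 0.9418, -0.7080) x4=(-2.3528, -1.2625, 0.2833)
step 27: x0=(0.8594, 0.4196, 0.3217) x1=(1.4733, -0.4985, 1.8257) x2=(1.2890, 0.5892, 1.2628) x3=(-0.7103, 0.9546, -0.7387) x4=(-2.3806, -1.2941, 0.2711)
step 28: x0=(0.8482, 0.4229, 0.2869) x1=(1.4796, -0.4969, 1.8302) x2=(1.2687, 0.6121, 1.2748) x3=(-0.7103, 0.9673, -0.7694) x4=(-2.4084, -1.3257, 0.2589)
step 29: x0=(0.8371, 0.4263, 0.2523) x1=(1.4859, -0.4951, 1.8347) x2=(1.2483, 0.6349, 1.2866) x3=(-0.7103, 0.9801, -0.8001) x4=(-2.4362, -1.3574, 0.2467)
step 30: x0=(0.8261, 0.4297, 0.2178) x1=(1.4922, -0.4933, 1.8392) x2=(1.2280, 0.6577, 1.2984) x3=(-0.7103, 0.9928, -0.8307) x4=(-2.4640, -1.3890, 0.2346)
step 31: x0=(0.8151, 0.4331, 0.1835) x1=(1.4984, -0.4915, 1.8436) x2=(1.2076, 0.6804, 1.3101) x3=(-0.7103, 1.0056, -0.8614) x4=(-2.4917, -1.4206, 0.2224)
step 32: x0=(0.8041, 0.4365, 0.1492) x1=(1.5047, -0.4896, 1.8481) x2=(1.1872, 0.7030, 1.3218) x3=(-0.7103, 1.0183, -0.8921) x4=(-2.5195, -1.4522, 0.2102)
step 33: x0=(0.7932, 0.4400, 0.1151) x1=(1.5109, -0.4876, 1.8525) x2=(1.1667, 0.7256, 1.3334) x3=(-0.7103, 1.0311, -0.9228) x4=(-2.5473, -1.4839, 0.1980)
step 34: x0=(0.7822, 0.4435, 0.0809) x1=(1.5172, -0.4857, 1.8568) x2=(1.1463, 0.7482, 1.3450) x3=(-0.7103, 1.0438, -0.9534) x4=(-2.5751, -1.5155, 0.1858)
step 35: x0=(0.7713, 0.4470, 0.0469) x1=(1.5234, -0.4836, 1.8612) x2=(1.1259, 0.7708, 1.3566) x3=(-0.7103, 1.0566, -0.9841) x4=(-2.6029, -1.5471, 0.1736)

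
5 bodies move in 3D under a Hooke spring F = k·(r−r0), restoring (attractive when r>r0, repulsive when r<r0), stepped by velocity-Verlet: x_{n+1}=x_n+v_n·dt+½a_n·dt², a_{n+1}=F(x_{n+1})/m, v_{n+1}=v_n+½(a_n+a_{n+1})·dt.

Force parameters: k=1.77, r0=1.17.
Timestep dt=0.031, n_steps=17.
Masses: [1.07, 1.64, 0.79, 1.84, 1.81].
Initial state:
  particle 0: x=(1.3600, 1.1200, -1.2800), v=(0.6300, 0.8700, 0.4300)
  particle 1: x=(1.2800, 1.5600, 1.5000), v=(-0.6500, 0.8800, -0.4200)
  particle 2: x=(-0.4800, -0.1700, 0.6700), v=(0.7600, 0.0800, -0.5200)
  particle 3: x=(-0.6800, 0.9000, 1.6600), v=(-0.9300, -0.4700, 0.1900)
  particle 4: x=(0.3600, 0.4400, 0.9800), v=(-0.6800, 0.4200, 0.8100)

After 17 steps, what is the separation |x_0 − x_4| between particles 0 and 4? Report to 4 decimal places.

step 0: x0=(1.3600, 1.1200, -1.2800) x1=(1.2800, 1.5600, 1.5000) x2=(-0.4800, -0.1700, 0.6700) x3=(-0.6800, 0.9000, 1.6600) x4=(0.3600, 0.4400, 0.9800)
step 1: x0=(1.3771, 1.1461, -1.2619) x1=(1.2588, 1.5864, 1.4859) x2=(-0.4543, -0.1655, 0.6533) x3=(-0.7077, 0.8855, 1.6648) x4=(0.3393, 0.4534, 1.0046)
step 2: x0=(1.3892, 1.1705, -1.2343) x1=(1.2356, 1.6109, 1.4696) x2=(-0.4245, -0.1568, 0.6355) x3=(-0.7332, 0.8712, 1.6675) x4=(0.3192, 0.4674, 1.0283)
step 3: x0=(1.3961, 1.1931, -1.1973) x1=(1.2104, 1.6335, 1.4512) x2=(-0.3907, -0.1441, 0.6166) x3=(-0.7564, 0.8572, 1.6680) x4=(0.2999, 0.4822, 1.0510)
step 4: x0=(1.3980, 1.2139, -1.1513) x1=(1.1833, 1.6542, 1.4308) x2=(-0.3532, -0.1273, 0.5967) x3=(-0.7772, 0.8434, 1.6663) x4=(0.2814, 0.4978, 1.0728)
step 5: x0=(1.3948, 1.2328, -1.0963) x1=(1.1543, 1.6731, 1.4085) x2=(-0.3121, -0.1065, 0.5759) x3=(-0.7957, 0.8300, 1.6626) x4=(0.2636, 0.5140, 1.0936)
step 6: x0=(1.3864, 1.2498, -1.0329) x1=(1.1236, 1.6900, 1.3843) x2=(-0.2678, -0.0818, 0.5543) x3=(-0.8119, 0.8170, 1.6567) x4=(0.2467, 0.5310, 1.1134)
step 7: x0=(1.3731, 1.2649, -0.9613) x1=(1.0911, 1.7052, 1.3585) x2=(-0.2204, -0.0534, 0.5321) x3=(-0.8258, 0.8045, 1.6489) x4=(0.2306, 0.5487, 1.1323)
step 8: x0=(1.3549, 1.2781, -0.8821) x1=(1.0571, 1.7185, 1.3311) x2=(-0.1702, -0.0214, 0.5093) x3=(-0.8374, 0.7923, 1.6390) x4=(0.2152, 0.5671, 1.1504)
step 9: x0=(1.3320, 1.2895, -0.7957) x1=(1.0215, 1.7301, 1.3023) x2=(-0.1176, 0.0140, 0.4860) x3=(-0.8467, 0.7807, 1.6273) x4=(0.2006, 0.5862, 1.1677)
step 10: x0=(1.3046, 1.2991, -0.7027) x1=(0.9845, 1.7400, 1.2723) x2=(-0.0628, 0.0526, 0.4625) x3=(-0.8537, 0.7696, 1.6137) x4=(0.1868, 0.6059, 1.1842)
step 11: x0=(1.2729, 1.3071, -0.6037) x1=(0.9462, 1.7482, 1.2411) x2=(-0.0062, 0.0942, 0.4389) x3=(-0.8586, 0.7591, 1.5984) x4=(0.1737, 0.6263, 1.1999)
step 12: x0=(1.2372, 1.3134, -0.4993) x1=(0.9066, 1.7549, 1.2089) x2=(0.0519, 0.1386, 0.4153) x3=(-0.8613, 0.7491, 1.5814) x4=(0.1613, 0.6472, 1.2151)
step 13: x0=(1.1978, 1.3182, -0.3901) x1=(0.8659, 1.7602, 1.1760) x2=(0.1111, 0.1855, 0.3920) x3=(-0.8620, 0.7397, 1.5627) x4=(0.1495, 0.6686, 1.2296)
step 14: x0=(1.1550, 1.3217, -0.2769) x1=(0.8242, 1.7641, 1.1424) x2=(0.1712, 0.2347, 0.3691) x3=(-0.8608, 0.7309, 1.5426) x4=(0.1383, 0.6905, 1.2437)
step 15: x0=(1.1091, 1.3239, -0.1602) x1=(0.7815, 1.7668, 1.1084) x2=(0.2317, 0.2858, 0.3468) x3=(-0.8576, 0.7226, 1.5211) x4=(0.1277, 0.7127, 1.2573)
step 16: x0=(1.0606, 1.3250, -0.0407) x1=(0.7379, 1.7684, 1.0741) x2=(0.2923, 0.3386, 0.3252) x3=(-0.8526, 0.7150, 1.4983) x4=(0.1175, 0.7353, 1.2705)
step 17: x0=(1.0098, 1.3252, 0.0809) x1=(0.6935, 1.7690, 1.0397) x2=(0.3527, 0.3926, 0.3046) x3=(-0.8459, 0.7079, 1.4743) x4=(0.1078, 0.7582, 1.2833)

1.6065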